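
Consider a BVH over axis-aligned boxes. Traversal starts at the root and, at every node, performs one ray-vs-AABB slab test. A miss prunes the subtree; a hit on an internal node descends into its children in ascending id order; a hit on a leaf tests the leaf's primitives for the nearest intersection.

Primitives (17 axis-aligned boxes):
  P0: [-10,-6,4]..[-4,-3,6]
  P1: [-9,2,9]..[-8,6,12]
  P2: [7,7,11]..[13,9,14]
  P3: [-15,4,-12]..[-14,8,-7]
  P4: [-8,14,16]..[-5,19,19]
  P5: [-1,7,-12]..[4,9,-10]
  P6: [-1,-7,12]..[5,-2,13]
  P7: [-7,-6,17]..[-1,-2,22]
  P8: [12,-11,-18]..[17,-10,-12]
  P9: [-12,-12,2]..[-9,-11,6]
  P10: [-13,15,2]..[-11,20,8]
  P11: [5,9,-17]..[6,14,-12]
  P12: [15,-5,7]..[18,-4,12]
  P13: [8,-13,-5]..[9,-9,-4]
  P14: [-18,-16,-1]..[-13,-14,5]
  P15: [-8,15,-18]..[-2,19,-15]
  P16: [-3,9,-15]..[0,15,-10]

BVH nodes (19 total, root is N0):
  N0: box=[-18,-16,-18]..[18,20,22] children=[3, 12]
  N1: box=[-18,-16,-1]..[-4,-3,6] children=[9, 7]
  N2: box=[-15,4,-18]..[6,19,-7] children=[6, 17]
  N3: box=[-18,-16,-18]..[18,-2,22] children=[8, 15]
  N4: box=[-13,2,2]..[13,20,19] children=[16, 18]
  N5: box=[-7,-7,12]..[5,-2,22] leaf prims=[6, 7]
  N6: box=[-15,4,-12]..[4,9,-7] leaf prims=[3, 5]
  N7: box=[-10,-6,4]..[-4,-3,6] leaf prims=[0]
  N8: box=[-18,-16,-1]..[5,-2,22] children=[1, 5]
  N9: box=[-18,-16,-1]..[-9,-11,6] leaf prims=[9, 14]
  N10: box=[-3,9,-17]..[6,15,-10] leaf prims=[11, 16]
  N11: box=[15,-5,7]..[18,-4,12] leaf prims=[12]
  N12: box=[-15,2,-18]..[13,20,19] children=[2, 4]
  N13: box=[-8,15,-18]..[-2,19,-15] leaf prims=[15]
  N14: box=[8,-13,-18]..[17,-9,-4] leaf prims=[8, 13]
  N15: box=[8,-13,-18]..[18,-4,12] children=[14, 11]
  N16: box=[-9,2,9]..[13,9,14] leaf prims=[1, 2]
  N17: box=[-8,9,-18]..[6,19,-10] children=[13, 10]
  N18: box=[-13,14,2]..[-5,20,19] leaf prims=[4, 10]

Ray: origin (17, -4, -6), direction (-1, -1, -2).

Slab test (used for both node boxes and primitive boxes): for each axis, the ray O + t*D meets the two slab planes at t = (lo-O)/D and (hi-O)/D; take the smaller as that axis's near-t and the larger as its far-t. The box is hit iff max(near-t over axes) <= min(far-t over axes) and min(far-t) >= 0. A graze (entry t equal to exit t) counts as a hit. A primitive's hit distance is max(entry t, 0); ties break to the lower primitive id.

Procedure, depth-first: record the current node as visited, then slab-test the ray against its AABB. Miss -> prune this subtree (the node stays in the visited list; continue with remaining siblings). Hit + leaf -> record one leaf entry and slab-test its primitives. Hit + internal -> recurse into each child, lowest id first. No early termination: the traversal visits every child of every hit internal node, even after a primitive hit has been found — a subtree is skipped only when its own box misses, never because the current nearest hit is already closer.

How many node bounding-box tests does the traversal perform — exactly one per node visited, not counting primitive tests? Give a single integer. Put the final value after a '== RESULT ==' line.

Trace the traversal:
N0 x:[-1,35] y:[-24,12] z:[-14,6] -> hit [-1,6], descend [3, 12]
  N3 x:[-1,35] y:[-2,12] z:[-14,6] -> hit [-1,6], descend [8, 15]
    N8 x:[12,35] y:[-2,12] z:[-14,-5/2] -> miss, prune
    N15 x:[-1,9] y:[0,9] z:[-9,6] -> hit [0,6], descend [11, 14]
      N11 x:[-1,2] y:[0,1] z:[-9,-13/2] -> miss, prune
      N14 x:[0,9] y:[5,9] z:[-1,6] -> hit [5,6] leaf, test {P8(miss), P13(miss)}
  N12 x:[4,32] y:[-24,-6] z:[-25/2,6] -> miss, prune

Visited [0, 3, 8, 15, 11, 14, 12]. Tests: 7 box, 1 leaf. Nearest: miss.

== RESULT ==
7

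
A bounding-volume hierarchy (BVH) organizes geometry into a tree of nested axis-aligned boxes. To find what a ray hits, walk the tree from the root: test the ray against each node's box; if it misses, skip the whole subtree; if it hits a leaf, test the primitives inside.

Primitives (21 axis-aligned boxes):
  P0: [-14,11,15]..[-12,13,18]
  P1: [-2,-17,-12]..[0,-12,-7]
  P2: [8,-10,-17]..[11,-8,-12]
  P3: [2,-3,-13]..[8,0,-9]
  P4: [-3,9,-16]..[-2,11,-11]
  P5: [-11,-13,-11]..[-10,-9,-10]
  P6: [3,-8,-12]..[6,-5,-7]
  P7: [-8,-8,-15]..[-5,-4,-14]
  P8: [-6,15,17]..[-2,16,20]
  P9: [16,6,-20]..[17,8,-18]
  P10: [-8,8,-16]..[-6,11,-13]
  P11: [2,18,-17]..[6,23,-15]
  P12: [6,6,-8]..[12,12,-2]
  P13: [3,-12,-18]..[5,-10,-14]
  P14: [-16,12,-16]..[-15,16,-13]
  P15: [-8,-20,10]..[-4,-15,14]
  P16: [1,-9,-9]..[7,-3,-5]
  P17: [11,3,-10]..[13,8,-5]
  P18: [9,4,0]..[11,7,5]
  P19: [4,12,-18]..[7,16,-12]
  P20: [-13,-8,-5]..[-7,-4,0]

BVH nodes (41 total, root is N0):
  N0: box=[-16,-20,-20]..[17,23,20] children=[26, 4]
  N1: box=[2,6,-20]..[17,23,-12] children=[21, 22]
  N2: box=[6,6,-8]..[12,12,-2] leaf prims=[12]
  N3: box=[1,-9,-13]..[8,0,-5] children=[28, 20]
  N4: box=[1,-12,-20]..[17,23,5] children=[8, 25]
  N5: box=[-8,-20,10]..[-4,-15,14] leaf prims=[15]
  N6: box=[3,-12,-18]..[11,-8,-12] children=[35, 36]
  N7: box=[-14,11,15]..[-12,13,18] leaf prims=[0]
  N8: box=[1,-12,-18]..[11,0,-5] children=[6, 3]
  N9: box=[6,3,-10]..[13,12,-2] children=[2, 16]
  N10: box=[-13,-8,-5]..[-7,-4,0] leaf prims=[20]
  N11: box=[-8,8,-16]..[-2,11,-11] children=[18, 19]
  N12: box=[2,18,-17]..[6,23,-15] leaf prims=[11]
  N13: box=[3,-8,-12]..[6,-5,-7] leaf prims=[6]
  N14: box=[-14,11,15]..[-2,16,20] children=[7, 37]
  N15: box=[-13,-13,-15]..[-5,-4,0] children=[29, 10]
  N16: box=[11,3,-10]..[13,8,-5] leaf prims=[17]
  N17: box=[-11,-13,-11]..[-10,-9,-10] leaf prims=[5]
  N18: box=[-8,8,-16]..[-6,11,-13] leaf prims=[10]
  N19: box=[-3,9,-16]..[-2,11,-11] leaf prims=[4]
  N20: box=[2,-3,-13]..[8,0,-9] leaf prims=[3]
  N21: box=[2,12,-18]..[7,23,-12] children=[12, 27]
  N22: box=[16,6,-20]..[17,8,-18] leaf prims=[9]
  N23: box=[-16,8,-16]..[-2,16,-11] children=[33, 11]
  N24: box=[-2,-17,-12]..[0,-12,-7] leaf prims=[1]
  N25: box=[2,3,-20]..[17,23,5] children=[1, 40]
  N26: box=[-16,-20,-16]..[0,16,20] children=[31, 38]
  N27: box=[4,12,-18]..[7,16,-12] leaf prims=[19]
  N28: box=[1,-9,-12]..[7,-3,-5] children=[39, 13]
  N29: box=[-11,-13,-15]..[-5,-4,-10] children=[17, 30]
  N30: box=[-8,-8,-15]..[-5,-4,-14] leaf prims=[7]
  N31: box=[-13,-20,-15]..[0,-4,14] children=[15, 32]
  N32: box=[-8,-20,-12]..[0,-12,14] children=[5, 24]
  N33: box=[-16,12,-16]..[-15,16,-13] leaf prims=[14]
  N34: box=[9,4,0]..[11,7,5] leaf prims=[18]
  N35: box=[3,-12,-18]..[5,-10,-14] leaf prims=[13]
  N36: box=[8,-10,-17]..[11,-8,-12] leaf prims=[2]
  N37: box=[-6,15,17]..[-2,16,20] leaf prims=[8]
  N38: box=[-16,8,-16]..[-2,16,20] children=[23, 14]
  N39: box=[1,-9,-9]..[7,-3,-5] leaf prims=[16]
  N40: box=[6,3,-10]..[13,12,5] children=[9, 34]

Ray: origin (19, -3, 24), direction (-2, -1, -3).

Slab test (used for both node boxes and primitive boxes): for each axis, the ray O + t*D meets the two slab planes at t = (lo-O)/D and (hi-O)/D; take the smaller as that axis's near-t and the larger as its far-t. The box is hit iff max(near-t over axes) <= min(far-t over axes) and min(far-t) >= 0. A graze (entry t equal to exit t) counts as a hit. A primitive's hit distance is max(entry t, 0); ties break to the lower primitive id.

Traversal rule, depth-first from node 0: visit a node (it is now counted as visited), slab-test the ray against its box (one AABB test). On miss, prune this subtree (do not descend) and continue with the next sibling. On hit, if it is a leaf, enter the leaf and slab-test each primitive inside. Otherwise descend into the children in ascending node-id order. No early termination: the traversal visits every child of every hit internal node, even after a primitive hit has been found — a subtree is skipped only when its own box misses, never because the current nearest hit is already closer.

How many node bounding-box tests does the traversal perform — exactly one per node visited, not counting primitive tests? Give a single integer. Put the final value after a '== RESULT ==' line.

Walk:
N0 x:[1,35/2] y:[-26,17] z:[4/3,44/3] -> hit [4/3,44/3], descend [4, 26]
  N4 x:[1,9] y:[-26,9] z:[19/3,44/3] -> hit [19/3,9], descend [8, 25]
    N8 x:[4,9] y:[-3,9] z:[29/3,14] -> miss, prune
    N25 x:[1,17/2] y:[-26,-6] z:[19/3,44/3] -> miss, prune
  N26 x:[19/2,35/2] y:[-19,17] z:[4/3,40/3] -> hit [19/2,40/3], descend [31, 38]
    N31 x:[19/2,16] y:[1,17] z:[10/3,13] -> hit [19/2,13], descend [15, 32]
      N15 x:[12,16] y:[1,10] z:[8,13] -> miss, prune
      N32 x:[19/2,27/2] y:[9,17] z:[10/3,12] -> hit [19/2,12], descend [5, 24]
        N5 x:[23/2,27/2] y:[12,17] z:[10/3,14/3] -> miss, prune
        N24 x:[19/2,21/2] y:[9,14] z:[31/3,12] -> hit [31/3,21/2] leaf, test {P1@t=31/3}
    N38 x:[21/2,35/2] y:[-19,-11] z:[4/3,40/3] -> miss, prune

Summary -> nodes [0, 4, 8, 25, 26, 31, 15, 32, 5, 24, 38]; box-tests=11; leaf-entries=1; first=P1

== RESULT ==
11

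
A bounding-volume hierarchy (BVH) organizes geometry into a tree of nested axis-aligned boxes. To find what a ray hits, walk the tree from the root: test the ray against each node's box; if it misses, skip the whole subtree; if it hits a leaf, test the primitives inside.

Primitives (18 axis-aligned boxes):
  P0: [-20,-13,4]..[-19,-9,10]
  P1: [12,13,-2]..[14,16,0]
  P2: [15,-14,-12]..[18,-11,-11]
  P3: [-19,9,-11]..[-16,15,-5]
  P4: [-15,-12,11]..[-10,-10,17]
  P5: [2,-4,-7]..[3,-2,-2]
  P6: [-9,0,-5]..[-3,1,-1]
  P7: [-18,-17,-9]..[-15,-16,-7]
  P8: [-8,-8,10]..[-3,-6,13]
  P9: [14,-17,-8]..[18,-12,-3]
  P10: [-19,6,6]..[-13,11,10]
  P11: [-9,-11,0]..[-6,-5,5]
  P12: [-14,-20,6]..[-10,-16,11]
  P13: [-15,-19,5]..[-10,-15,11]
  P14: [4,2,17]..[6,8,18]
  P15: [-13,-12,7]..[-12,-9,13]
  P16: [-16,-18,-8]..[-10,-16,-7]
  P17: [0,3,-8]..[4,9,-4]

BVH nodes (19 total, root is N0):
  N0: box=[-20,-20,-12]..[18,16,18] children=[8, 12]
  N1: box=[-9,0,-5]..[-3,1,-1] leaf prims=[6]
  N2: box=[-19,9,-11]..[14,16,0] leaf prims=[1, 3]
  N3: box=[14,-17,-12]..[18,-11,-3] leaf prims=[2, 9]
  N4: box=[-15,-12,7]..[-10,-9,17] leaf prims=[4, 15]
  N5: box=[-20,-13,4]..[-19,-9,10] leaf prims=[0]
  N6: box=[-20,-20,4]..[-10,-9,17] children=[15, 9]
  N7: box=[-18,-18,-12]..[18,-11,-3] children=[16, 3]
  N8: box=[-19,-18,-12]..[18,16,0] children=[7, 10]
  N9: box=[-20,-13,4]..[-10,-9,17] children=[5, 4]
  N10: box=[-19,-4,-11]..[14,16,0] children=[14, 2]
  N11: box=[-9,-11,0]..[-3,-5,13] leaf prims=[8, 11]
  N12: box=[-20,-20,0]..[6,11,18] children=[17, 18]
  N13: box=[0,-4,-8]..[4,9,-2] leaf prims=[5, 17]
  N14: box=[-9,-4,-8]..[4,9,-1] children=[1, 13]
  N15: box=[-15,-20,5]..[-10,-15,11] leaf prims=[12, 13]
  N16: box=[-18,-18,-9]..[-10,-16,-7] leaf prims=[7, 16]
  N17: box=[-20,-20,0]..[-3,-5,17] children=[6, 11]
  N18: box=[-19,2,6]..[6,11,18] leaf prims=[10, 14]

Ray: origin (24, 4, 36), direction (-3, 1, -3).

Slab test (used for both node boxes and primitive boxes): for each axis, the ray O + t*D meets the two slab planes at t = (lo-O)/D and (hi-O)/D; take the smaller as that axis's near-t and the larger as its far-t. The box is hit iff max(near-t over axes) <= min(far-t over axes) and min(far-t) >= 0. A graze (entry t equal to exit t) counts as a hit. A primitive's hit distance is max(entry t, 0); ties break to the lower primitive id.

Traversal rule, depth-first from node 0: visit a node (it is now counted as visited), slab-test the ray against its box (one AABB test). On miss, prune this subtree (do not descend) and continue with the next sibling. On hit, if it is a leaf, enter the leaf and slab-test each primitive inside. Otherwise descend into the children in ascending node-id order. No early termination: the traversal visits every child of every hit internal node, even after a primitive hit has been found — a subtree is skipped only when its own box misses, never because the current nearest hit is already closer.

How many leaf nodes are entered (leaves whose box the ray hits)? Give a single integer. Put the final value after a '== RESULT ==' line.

Traverse from the root:
N0 x:[2,44/3] y:[-24,12] z:[6,16] -> hit [6,12], descend [8, 12]
  N8 x:[2,43/3] y:[-22,12] z:[12,16] -> hit [12,12], descend [7, 10]
    N7 x:[2,14] y:[-22,-15] z:[13,16] -> miss, prune
    N10 x:[10/3,43/3] y:[-8,12] z:[12,47/3] -> hit [12,12], descend [2, 14]
      N2 x:[10/3,43/3] y:[5,12] z:[12,47/3] -> hit [12,12] leaf, test {P1(miss), P3(miss)}
      N14 x:[20/3,11] y:[-8,5] z:[37/3,44/3] -> miss, prune
  N12 x:[6,44/3] y:[-24,7] z:[6,12] -> hit [6,7], descend [17, 18]
    N17 x:[9,44/3] y:[-24,-9] z:[19/3,12] -> miss, prune
    N18 x:[6,43/3] y:[-2,7] z:[6,10] -> hit [6,7] leaf, test {P10(miss), P14(miss)}

Summary -> nodes [0, 8, 7, 10, 2, 14, 12, 17, 18]; box-tests=9; leaf-entries=2; first=miss

== RESULT ==
2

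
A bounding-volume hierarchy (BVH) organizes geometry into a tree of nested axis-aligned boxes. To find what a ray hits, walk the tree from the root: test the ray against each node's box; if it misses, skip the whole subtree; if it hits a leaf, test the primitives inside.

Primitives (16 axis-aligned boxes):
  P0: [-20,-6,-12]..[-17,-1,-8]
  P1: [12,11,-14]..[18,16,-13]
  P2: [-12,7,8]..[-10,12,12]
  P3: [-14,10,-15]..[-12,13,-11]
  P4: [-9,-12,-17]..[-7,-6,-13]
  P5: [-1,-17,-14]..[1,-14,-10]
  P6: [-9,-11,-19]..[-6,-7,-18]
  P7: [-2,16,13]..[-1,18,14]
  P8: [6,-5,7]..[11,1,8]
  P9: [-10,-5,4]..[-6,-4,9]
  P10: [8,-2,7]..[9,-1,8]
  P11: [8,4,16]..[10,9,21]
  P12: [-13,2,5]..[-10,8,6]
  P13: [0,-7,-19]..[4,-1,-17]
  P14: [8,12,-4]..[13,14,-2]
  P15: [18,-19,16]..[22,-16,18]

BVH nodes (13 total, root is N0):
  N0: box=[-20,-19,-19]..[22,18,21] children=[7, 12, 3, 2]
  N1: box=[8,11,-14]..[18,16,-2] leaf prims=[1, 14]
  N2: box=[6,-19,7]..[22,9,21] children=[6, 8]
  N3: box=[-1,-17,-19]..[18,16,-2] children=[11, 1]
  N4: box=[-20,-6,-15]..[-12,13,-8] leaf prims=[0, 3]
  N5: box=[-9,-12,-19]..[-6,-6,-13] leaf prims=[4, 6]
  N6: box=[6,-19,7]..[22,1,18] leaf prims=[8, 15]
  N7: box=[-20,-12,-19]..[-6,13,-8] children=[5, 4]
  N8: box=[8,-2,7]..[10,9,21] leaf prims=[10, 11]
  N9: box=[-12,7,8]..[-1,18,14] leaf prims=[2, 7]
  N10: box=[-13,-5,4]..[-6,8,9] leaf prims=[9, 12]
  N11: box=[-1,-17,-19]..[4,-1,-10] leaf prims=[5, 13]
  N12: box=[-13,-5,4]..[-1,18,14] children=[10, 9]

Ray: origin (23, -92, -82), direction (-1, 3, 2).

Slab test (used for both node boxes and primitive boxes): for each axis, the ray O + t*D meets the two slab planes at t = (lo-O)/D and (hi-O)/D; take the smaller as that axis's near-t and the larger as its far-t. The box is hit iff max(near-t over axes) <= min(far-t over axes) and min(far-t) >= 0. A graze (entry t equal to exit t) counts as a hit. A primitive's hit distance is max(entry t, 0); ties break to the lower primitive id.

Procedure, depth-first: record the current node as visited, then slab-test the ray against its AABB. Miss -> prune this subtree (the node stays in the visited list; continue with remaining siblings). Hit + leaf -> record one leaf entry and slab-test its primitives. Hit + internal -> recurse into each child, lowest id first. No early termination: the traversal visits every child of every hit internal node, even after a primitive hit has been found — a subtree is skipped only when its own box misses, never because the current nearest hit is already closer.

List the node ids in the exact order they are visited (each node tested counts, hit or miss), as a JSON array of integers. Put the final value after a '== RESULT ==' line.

Traverse from the root:
N0 x:[1,43] y:[73/3,110/3] z:[63/2,103/2] -> hit [63/2,110/3], descend [2, 3, 7, 12]
  N2 x:[1,17] y:[73/3,101/3] z:[89/2,103/2] -> miss, prune
  N3 x:[5,24] y:[25,36] z:[63/2,40] -> miss, prune
  N7 x:[29,43] y:[80/3,35] z:[63/2,37] -> hit [63/2,35], descend [4, 5]
    N4 x:[35,43] y:[86/3,35] z:[67/2,37] -> hit [35,35] leaf, test {P0(miss), P3@t=35}
    N5 x:[29,32] y:[80/3,86/3] z:[63/2,69/2] -> miss, prune
  N12 x:[24,36] y:[29,110/3] z:[43,48] -> miss, prune

7 AABB tests over nodes [0, 2, 3, 7, 4, 5, 12]; 1 leaf entered; closest P3.

== RESULT ==
[0, 2, 3, 7, 4, 5, 12]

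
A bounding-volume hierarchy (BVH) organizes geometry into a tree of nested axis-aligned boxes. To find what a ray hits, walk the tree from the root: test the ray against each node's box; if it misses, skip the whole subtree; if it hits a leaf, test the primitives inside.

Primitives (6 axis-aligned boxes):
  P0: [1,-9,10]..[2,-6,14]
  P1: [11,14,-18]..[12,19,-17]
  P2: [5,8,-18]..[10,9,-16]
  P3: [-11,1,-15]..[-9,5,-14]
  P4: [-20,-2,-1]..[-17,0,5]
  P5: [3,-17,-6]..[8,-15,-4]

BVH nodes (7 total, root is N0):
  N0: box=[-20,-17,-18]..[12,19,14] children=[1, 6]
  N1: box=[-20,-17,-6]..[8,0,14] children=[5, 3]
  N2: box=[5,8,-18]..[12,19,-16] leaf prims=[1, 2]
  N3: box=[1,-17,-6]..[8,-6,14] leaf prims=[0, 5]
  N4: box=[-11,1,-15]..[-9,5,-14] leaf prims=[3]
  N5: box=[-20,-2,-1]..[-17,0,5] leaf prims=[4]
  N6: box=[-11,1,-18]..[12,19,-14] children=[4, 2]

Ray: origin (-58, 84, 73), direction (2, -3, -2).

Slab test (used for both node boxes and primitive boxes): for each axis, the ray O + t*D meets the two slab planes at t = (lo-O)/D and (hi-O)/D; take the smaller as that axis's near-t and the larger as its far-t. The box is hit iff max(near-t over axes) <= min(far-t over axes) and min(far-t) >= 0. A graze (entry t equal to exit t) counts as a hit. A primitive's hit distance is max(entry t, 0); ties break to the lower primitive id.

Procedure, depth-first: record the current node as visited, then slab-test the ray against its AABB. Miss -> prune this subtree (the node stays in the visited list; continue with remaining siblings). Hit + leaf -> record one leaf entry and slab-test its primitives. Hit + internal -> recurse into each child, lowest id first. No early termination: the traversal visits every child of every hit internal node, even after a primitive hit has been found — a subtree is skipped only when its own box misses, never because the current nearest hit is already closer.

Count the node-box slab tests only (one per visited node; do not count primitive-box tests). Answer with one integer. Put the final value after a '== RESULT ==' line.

Trace the traversal:
N0 x:[19,35] y:[65/3,101/3] z:[59/2,91/2] -> hit [59/2,101/3], descend [1, 6]
  N1 x:[19,33] y:[28,101/3] z:[59/2,79/2] -> hit [59/2,33], descend [3, 5]
    N3 x:[59/2,33] y:[30,101/3] z:[59/2,79/2] -> hit [30,33] leaf, test {P0@t=30, P5(miss)}
    N5 x:[19,41/2] y:[28,86/3] z:[34,37] -> miss, prune
  N6 x:[47/2,35] y:[65/3,83/3] z:[87/2,91/2] -> miss, prune

Visited [0, 1, 3, 5, 6]. Tests: 5 box, 1 leaf. Nearest: P0.

== RESULT ==
5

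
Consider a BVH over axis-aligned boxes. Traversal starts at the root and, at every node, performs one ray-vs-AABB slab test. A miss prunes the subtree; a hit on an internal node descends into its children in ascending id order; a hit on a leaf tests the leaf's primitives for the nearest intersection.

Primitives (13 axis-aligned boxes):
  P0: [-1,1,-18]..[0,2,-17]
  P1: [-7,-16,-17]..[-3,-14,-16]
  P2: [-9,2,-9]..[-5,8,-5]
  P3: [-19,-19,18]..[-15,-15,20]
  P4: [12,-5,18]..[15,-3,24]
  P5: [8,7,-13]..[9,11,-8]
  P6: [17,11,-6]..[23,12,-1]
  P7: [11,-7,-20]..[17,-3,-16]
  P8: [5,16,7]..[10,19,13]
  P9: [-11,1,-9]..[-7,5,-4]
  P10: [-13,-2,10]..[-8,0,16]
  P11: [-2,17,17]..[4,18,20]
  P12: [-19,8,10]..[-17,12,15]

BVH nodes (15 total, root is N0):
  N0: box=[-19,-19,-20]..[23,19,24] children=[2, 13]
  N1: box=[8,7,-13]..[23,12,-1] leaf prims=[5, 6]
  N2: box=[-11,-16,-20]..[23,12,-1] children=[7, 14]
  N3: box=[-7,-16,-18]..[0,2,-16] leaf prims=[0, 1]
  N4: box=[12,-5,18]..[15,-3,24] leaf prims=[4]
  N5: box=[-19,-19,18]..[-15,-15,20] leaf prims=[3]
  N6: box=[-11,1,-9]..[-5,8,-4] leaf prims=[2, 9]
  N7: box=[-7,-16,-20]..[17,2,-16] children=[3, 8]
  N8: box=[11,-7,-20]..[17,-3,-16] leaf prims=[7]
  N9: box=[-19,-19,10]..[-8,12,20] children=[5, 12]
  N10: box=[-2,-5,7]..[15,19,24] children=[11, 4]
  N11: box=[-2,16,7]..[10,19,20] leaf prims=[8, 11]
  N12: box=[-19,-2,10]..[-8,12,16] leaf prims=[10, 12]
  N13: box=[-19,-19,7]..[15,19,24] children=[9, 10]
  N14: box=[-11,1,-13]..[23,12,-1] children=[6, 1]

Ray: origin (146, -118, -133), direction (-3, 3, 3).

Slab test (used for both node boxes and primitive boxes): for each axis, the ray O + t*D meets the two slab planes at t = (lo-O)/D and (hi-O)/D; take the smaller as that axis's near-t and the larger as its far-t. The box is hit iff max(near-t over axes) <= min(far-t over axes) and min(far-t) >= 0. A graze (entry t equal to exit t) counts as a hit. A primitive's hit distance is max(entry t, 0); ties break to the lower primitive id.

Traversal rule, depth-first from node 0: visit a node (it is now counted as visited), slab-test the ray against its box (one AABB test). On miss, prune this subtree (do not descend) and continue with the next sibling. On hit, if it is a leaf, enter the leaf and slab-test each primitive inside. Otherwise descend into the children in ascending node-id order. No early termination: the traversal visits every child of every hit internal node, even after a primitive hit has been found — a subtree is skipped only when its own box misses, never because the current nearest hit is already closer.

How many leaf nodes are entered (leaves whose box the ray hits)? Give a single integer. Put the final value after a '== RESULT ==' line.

Walk:
N0 x:[41,55] y:[33,137/3] z:[113/3,157/3] -> hit [41,137/3], descend [2, 13]
  N2 x:[41,157/3] y:[34,130/3] z:[113/3,44] -> hit [41,130/3], descend [7, 14]
    N7 x:[43,51] y:[34,40] z:[113/3,39] -> miss, prune
    N14 x:[41,157/3] y:[119/3,130/3] z:[40,44] -> hit [41,130/3], descend [1, 6]
      N1 x:[41,46] y:[125/3,130/3] z:[40,44] -> hit [125/3,130/3] leaf, test {P5(miss), P6@t=43}
      N6 x:[151/3,157/3] y:[119/3,42] z:[124/3,43] -> miss, prune
  N13 x:[131/3,55] y:[33,137/3] z:[140/3,157/3] -> miss, prune

order=[0, 2, 7, 14, 1, 6, 13]  |boxes|=7  |leaves|=1  hit=P6

== RESULT ==
1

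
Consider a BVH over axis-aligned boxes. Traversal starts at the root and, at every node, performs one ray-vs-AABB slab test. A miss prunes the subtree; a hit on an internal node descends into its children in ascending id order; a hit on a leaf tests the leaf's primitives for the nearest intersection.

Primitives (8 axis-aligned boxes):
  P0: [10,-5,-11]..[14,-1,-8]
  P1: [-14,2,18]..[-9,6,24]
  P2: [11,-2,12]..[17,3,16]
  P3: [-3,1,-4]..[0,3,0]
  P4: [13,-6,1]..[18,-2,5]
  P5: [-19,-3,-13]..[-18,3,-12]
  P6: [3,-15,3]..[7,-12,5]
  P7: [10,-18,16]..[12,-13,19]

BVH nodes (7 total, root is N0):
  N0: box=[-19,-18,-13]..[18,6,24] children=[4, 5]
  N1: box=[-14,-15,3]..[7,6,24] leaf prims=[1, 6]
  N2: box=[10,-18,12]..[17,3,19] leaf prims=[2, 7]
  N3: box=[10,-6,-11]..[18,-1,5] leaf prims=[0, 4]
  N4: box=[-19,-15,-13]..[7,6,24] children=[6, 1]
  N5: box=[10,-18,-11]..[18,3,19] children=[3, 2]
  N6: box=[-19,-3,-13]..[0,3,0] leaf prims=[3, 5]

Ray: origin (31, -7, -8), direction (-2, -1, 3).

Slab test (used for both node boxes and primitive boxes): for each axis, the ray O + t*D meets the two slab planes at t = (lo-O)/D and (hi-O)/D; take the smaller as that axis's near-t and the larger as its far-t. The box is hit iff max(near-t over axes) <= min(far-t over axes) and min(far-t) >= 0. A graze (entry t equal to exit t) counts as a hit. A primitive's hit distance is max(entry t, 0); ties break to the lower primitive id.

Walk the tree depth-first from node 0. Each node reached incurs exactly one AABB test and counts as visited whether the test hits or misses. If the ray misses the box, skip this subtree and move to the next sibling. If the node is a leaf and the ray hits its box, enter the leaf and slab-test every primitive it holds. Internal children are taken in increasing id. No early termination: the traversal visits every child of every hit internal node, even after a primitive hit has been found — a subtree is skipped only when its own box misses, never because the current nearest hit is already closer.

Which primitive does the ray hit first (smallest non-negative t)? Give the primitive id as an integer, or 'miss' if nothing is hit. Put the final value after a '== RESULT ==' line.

Trace the traversal:
N0 x:[13/2,25] y:[-13,11] z:[-5/3,32/3] -> hit [13/2,32/3], descend [4, 5]
  N4 x:[12,25] y:[-13,8] z:[-5/3,32/3] -> miss, prune
  N5 x:[13/2,21/2] y:[-10,11] z:[-1,9] -> hit [13/2,9], descend [2, 3]
    N2 x:[7,21/2] y:[-10,11] z:[20/3,9] -> hit [7,9] leaf, test {P2(miss), P7(miss)}
    N3 x:[13/2,21/2] y:[-6,-1] z:[-1,13/3] -> miss, prune

order=[0, 4, 5, 2, 3]  |boxes|=5  |leaves|=1  hit=miss

== RESULT ==
miss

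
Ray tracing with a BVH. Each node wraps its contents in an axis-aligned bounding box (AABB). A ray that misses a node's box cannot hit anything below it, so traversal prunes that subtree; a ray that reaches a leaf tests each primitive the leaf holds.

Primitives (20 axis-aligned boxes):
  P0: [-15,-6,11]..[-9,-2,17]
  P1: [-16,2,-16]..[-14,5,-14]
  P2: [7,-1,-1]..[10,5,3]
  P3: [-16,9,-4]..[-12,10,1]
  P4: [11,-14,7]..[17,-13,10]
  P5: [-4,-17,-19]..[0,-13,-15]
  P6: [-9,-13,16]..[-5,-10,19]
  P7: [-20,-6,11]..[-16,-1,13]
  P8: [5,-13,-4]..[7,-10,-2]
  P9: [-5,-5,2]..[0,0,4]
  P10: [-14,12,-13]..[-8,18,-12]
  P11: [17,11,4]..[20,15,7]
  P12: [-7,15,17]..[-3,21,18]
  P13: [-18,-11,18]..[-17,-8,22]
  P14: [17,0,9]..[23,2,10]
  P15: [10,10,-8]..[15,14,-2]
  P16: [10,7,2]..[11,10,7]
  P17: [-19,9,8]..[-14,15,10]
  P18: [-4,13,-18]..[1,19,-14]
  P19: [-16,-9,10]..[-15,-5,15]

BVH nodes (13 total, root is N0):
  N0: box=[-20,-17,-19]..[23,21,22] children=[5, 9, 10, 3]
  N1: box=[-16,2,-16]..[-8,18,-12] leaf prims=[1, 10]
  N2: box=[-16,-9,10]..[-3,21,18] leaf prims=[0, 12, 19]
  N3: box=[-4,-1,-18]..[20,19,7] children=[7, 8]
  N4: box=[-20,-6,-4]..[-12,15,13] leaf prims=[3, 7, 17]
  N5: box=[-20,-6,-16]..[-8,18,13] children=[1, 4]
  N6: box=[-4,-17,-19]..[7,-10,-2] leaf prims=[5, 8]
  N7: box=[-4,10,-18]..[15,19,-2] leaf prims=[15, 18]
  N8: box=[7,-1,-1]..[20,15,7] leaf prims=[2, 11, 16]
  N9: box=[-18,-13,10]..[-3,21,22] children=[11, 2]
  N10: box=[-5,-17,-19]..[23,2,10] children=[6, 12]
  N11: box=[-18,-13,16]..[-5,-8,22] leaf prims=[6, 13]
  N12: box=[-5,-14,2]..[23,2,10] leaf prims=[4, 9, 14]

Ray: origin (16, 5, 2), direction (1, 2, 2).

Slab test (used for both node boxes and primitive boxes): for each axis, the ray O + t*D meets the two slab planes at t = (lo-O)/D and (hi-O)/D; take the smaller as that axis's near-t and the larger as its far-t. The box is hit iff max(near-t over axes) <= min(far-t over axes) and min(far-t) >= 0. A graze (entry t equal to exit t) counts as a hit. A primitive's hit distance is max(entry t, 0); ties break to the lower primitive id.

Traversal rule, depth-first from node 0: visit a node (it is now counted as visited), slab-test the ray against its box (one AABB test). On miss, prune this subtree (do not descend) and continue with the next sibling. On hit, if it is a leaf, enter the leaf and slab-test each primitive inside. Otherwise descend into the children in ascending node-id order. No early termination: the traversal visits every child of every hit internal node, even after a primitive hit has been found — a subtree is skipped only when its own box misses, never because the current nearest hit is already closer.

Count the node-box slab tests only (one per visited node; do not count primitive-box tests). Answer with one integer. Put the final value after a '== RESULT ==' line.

Walk:
N0 x:[-36,7] y:[-11,8] z:[-21/2,10] -> hit [-21/2,7], descend [3, 5, 9, 10]
  N3 x:[-20,4] y:[-3,7] z:[-10,5/2] -> hit [-3,5/2], descend [7, 8]
    N7 x:[-20,-1] y:[5/2,7] z:[-10,-2] -> miss, prune
    N8 x:[-9,4] y:[-3,5] z:[-3/2,5/2] -> hit [-3/2,5/2] leaf, test {P2(miss), P11(miss), P16(miss)}
  N5 x:[-36,-24] y:[-11/2,13/2] z:[-9,11/2] -> miss, prune
  N9 x:[-34,-19] y:[-9,8] z:[4,10] -> miss, prune
  N10 x:[-21,7] y:[-11,-3/2] z:[-21/2,4] -> miss, prune

order=[0, 3, 7, 8, 5, 9, 10]  |boxes|=7  |leaves|=1  hit=miss

== RESULT ==
7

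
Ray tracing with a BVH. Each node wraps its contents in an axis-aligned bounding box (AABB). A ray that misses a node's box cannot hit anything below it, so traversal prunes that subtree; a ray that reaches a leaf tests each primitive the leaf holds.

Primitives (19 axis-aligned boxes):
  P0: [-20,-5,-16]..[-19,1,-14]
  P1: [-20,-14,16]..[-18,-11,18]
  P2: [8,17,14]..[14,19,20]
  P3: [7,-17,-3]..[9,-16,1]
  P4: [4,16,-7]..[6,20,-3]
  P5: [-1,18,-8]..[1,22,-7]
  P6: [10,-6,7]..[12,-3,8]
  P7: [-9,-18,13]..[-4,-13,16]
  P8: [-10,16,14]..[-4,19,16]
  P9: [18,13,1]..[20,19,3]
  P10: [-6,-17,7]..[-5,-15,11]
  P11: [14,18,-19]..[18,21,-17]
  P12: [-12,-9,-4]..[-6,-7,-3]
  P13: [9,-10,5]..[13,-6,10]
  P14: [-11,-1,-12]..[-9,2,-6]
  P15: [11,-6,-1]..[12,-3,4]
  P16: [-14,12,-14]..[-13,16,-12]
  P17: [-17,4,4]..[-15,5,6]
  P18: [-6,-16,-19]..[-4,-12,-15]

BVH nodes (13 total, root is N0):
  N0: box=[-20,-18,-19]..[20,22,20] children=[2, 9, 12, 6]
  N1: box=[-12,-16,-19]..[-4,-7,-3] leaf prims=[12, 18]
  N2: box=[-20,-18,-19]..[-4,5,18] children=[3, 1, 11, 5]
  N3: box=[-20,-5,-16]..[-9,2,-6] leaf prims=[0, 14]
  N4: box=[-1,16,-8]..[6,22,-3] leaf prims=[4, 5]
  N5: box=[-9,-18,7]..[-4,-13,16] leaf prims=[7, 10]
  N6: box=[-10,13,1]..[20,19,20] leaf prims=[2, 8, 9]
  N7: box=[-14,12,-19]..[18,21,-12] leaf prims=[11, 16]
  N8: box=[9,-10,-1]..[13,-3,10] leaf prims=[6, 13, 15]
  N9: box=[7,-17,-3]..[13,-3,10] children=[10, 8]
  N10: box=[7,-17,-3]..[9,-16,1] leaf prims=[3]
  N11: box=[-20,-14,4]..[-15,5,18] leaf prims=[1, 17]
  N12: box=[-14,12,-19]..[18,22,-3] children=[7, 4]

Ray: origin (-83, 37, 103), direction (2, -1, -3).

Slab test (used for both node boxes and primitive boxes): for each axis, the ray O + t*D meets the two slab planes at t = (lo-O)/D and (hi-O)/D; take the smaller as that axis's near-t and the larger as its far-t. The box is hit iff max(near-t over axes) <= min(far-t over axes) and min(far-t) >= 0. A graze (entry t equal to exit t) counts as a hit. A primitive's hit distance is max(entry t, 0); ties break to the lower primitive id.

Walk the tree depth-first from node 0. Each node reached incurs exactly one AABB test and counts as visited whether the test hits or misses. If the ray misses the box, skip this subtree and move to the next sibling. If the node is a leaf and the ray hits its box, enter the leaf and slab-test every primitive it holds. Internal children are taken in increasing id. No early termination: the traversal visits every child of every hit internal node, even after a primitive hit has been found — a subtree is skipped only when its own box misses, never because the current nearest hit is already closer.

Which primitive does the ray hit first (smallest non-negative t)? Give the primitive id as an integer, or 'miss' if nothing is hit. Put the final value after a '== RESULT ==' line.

Trace the traversal:
N0 x:[63/2,103/2] y:[15,55] z:[83/3,122/3] -> hit [63/2,122/3], descend [2, 6, 9, 12]
  N2 x:[63/2,79/2] y:[32,55] z:[85/3,122/3] -> hit [32,79/2], descend [1, 3, 5, 11]
    N1 x:[71/2,79/2] y:[44,53] z:[106/3,122/3] -> miss, prune
    N3 x:[63/2,37] y:[35,42] z:[109/3,119/3] -> hit [109/3,37] leaf, test {P0(miss), P14@t=109/3}
    N5 x:[37,79/2] y:[50,55] z:[29,32] -> miss, prune
    N11 x:[63/2,34] y:[32,51] z:[85/3,33] -> hit [32,33] leaf, test {P1(miss), P17@t=33}
  N6 x:[73/2,103/2] y:[18,24] z:[83/3,34] -> miss, prune
  N9 x:[45,48] y:[40,54] z:[31,106/3] -> miss, prune
  N12 x:[69/2,101/2] y:[15,25] z:[106/3,122/3] -> miss, prune

order=[0, 2, 1, 3, 5, 11, 6, 9, 12]  |boxes|=9  |leaves|=2  hit=P17

== RESULT ==
17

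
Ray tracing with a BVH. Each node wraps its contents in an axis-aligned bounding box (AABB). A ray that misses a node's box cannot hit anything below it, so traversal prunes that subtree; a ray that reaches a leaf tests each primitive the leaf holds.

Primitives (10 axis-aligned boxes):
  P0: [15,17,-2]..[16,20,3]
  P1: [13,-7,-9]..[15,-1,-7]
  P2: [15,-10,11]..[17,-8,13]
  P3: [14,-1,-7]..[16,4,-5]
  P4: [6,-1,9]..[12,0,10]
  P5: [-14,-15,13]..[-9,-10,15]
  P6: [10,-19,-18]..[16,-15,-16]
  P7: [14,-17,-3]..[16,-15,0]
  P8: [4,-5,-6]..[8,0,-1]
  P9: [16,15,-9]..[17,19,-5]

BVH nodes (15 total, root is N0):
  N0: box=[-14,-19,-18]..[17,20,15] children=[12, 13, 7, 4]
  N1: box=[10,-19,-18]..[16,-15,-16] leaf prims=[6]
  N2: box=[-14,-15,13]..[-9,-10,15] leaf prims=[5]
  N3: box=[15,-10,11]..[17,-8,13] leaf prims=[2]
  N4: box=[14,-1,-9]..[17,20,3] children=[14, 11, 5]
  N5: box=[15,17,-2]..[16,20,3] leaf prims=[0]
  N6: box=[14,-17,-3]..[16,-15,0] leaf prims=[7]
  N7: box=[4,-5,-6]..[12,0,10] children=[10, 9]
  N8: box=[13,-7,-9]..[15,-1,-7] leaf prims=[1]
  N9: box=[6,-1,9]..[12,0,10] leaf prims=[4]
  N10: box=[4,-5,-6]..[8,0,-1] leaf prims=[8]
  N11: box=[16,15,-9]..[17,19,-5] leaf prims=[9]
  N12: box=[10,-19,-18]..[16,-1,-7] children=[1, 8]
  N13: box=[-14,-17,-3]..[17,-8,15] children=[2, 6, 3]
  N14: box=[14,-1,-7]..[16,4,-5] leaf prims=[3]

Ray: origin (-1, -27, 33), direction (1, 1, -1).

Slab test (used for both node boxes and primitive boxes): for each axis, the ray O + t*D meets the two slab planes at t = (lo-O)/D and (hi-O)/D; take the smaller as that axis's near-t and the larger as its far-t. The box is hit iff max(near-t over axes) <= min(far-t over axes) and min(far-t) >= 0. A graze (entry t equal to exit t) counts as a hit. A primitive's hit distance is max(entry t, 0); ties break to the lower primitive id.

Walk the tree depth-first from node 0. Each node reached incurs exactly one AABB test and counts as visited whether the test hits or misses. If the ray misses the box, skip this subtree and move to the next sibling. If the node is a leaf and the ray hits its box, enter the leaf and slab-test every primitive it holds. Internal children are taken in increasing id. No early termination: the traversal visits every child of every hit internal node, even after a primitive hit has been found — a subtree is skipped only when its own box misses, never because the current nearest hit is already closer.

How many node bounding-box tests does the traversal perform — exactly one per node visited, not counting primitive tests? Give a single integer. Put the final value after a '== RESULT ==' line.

Trace the traversal:
N0 x:[-13,18] y:[8,47] z:[18,51] -> hit [18,18], descend [4, 7, 12, 13]
  N4 x:[15,18] y:[26,47] z:[30,42] -> miss, prune
  N7 x:[5,13] y:[22,27] z:[23,39] -> miss, prune
  N12 x:[11,17] y:[8,26] z:[40,51] -> miss, prune
  N13 x:[-13,18] y:[10,19] z:[18,36] -> hit [18,18], descend [2, 3, 6]
    N2 x:[-13,-8] y:[12,17] z:[18,20] -> miss, prune
    N3 x:[16,18] y:[17,19] z:[20,22] -> miss, prune
    N6 x:[15,17] y:[10,12] z:[33,36] -> miss, prune

Summary -> nodes [0, 4, 7, 12, 13, 2, 3, 6]; box-tests=8; leaf-entries=0; first=miss

== RESULT ==
8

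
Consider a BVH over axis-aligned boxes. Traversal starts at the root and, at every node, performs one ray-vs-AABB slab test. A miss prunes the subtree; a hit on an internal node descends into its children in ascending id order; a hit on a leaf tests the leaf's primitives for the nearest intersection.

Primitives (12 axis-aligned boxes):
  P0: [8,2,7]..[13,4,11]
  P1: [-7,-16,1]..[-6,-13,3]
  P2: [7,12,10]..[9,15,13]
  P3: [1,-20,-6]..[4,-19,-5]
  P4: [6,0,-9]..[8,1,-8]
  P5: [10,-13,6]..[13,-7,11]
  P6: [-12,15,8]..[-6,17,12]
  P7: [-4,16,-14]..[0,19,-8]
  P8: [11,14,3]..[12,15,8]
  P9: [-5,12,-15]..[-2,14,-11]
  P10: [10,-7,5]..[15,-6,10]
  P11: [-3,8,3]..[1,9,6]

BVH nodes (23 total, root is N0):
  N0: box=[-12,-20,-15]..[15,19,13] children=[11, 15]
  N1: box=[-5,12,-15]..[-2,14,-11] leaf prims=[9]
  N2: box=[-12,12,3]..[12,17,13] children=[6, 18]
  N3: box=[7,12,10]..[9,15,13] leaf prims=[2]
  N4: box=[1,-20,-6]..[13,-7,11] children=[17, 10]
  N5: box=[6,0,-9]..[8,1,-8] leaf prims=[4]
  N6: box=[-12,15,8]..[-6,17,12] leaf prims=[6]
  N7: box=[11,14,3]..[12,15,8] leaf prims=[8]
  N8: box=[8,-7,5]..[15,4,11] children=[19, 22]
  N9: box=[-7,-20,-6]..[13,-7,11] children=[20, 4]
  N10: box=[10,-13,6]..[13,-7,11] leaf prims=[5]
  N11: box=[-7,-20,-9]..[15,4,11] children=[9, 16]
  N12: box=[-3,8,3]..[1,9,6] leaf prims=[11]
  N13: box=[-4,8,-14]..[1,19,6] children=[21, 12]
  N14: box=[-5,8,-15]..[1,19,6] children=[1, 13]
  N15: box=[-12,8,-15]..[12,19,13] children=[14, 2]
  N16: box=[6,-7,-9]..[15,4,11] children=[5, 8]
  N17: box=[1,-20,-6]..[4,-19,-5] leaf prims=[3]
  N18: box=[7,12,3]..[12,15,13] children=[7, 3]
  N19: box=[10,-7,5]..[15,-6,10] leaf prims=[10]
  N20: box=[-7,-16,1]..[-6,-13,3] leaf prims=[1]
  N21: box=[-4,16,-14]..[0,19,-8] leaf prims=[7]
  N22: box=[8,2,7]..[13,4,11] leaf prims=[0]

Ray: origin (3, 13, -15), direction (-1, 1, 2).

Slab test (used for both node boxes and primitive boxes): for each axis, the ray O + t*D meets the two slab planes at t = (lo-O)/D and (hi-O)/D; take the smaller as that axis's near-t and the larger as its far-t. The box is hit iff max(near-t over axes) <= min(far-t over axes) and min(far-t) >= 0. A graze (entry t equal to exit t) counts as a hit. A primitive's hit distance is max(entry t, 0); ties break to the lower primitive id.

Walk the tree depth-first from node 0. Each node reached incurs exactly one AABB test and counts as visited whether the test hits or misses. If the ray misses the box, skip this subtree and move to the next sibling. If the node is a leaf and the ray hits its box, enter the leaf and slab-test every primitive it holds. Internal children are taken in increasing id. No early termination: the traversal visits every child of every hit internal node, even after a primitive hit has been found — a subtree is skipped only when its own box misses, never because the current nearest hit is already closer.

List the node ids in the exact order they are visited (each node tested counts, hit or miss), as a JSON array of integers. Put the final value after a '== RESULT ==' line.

Walk:
N0 x:[-12,15] y:[-33,6] z:[0,14] -> hit [0,6], descend [11, 15]
  N11 x:[-12,10] y:[-33,-9] z:[3,13] -> miss, prune
  N15 x:[-9,15] y:[-5,6] z:[0,14] -> hit [0,6], descend [2, 14]
    N2 x:[-9,15] y:[-1,4] z:[9,14] -> miss, prune
    N14 x:[2,8] y:[-5,6] z:[0,21/2] -> hit [2,6], descend [1, 13]
      N1 x:[5,8] y:[-1,1] z:[0,2] -> miss, prune
      N13 x:[2,7] y:[-5,6] z:[1/2,21/2] -> hit [2,6], descend [12, 21]
        N12 x:[2,6] y:[-5,-4] z:[9,21/2] -> miss, prune
        N21 x:[3,7] y:[3,6] z:[1/2,7/2] -> hit [3,7/2] leaf, test {P7@t=3}

9 AABB tests over nodes [0, 11, 15, 2, 14, 1, 13, 12, 21]; 1 leaf entered; closest P7.

== RESULT ==
[0, 11, 15, 2, 14, 1, 13, 12, 21]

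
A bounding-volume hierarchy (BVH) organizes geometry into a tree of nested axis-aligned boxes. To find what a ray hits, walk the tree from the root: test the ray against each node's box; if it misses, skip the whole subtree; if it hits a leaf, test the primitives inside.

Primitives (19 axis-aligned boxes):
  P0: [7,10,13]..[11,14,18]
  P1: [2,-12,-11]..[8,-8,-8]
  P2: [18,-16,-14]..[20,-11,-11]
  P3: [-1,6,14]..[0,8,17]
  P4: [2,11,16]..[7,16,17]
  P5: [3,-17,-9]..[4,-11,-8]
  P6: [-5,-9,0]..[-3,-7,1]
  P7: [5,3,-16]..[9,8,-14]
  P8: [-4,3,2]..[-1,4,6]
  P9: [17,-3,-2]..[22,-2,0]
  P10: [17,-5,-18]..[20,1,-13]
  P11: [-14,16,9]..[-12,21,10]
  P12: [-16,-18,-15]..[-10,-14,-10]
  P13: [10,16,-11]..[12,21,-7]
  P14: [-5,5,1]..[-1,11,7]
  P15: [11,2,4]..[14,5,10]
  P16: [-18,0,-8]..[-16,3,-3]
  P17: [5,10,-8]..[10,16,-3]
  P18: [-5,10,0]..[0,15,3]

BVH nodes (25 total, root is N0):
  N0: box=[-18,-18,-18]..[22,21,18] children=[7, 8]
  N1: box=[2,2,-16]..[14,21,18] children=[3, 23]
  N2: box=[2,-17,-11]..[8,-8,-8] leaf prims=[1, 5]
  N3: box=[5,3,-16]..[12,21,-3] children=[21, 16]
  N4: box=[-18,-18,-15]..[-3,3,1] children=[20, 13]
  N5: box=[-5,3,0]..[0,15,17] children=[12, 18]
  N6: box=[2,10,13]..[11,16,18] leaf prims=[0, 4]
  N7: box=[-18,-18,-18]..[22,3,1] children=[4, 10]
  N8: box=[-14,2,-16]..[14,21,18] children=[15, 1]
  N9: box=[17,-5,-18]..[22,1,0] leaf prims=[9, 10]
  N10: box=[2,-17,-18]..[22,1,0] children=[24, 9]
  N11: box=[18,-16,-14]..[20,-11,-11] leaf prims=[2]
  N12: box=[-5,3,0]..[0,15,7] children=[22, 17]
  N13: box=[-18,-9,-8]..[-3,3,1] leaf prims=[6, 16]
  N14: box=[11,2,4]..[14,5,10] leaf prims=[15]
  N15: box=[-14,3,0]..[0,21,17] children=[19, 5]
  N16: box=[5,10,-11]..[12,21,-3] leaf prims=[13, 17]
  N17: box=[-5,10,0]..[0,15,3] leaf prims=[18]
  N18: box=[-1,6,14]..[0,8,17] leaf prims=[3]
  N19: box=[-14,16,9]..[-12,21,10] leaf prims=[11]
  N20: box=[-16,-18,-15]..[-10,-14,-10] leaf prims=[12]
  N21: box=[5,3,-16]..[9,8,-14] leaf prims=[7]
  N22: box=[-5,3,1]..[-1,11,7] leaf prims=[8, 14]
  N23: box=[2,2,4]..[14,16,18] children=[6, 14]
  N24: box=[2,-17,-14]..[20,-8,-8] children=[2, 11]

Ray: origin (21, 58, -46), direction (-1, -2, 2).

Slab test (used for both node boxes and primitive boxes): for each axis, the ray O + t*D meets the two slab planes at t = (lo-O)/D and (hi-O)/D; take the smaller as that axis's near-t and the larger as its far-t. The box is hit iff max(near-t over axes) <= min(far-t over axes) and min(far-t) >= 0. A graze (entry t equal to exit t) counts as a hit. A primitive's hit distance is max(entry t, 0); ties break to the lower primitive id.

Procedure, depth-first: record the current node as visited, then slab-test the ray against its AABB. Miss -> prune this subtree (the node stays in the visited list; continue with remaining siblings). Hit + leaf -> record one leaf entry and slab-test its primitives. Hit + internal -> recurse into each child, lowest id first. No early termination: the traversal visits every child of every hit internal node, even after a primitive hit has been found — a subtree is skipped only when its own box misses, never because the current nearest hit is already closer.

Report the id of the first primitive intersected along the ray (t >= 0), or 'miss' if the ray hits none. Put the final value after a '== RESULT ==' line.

Trace the traversal:
N0 x:[-1,39] y:[37/2,38] z:[14,32] -> hit [37/2,32], descend [7, 8]
  N7 x:[-1,39] y:[55/2,38] z:[14,47/2] -> miss, prune
  N8 x:[7,35] y:[37/2,28] z:[15,32] -> hit [37/2,28], descend [1, 15]
    N1 x:[7,19] y:[37/2,28] z:[15,32] -> hit [37/2,19], descend [3, 23]
      N3 x:[9,16] y:[37/2,55/2] z:[15,43/2] -> miss, prune
      N23 x:[7,19] y:[21,28] z:[25,32] -> miss, prune
    N15 x:[21,35] y:[37/2,55/2] z:[23,63/2] -> hit [23,55/2], descend [5, 19]
      N5 x:[21,26] y:[43/2,55/2] z:[23,63/2] -> hit [23,26], descend [12, 18]
        N12 x:[21,26] y:[43/2,55/2] z:[23,53/2] -> hit [23,26], descend [17, 22]
          N17 x:[21,26] y:[43/2,24] z:[23,49/2] -> hit [23,24] leaf, test {P18@t=23}
          N22 x:[22,26] y:[47/2,55/2] z:[47/2,53/2] -> hit [47/2,26] leaf, test {P8(miss), P14@t=47/2}
        N18 x:[21,22] y:[25,26] z:[30,63/2] -> miss, prune
      N19 x:[33,35] y:[37/2,21] z:[55/2,28] -> miss, prune

order=[0, 7, 8, 1, 3, 23, 15, 5, 12, 17, 22, 18, 19]  |boxes|=13  |leaves|=2  hit=P18

== RESULT ==
18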